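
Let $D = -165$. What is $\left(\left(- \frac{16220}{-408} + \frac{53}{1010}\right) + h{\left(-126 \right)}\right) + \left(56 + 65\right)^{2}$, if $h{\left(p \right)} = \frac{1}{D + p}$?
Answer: $\frac{36676098233}{2498235} \approx 14681.0$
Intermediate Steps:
$h{\left(p \right)} = \frac{1}{-165 + p}$
$\left(\left(- \frac{16220}{-408} + \frac{53}{1010}\right) + h{\left(-126 \right)}\right) + \left(56 + 65\right)^{2} = \left(\left(- \frac{16220}{-408} + \frac{53}{1010}\right) + \frac{1}{-165 - 126}\right) + \left(56 + 65\right)^{2} = \left(\left(\left(-16220\right) \left(- \frac{1}{408}\right) + 53 \cdot \frac{1}{1010}\right) + \frac{1}{-291}\right) + 121^{2} = \left(\left(\frac{4055}{102} + \frac{53}{1010}\right) - \frac{1}{291}\right) + 14641 = \left(\frac{1025239}{25755} - \frac{1}{291}\right) + 14641 = \frac{99439598}{2498235} + 14641 = \frac{36676098233}{2498235}$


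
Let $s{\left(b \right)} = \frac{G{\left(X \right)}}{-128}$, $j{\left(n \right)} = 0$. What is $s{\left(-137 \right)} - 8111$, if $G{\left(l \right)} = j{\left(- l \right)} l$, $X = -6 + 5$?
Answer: $-8111$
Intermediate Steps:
$X = -1$
$G{\left(l \right)} = 0$ ($G{\left(l \right)} = 0 l = 0$)
$s{\left(b \right)} = 0$ ($s{\left(b \right)} = \frac{0}{-128} = 0 \left(- \frac{1}{128}\right) = 0$)
$s{\left(-137 \right)} - 8111 = 0 - 8111 = -8111$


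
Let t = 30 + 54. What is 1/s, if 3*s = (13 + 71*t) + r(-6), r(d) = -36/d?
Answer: 3/5983 ≈ 0.00050142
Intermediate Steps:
t = 84
s = 5983/3 (s = ((13 + 71*84) - 36/(-6))/3 = ((13 + 5964) - 36*(-⅙))/3 = (5977 + 6)/3 = (⅓)*5983 = 5983/3 ≈ 1994.3)
1/s = 1/(5983/3) = 3/5983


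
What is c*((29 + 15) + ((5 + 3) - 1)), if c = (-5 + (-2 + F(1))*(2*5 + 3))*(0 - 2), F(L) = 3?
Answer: -816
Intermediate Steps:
c = -16 (c = (-5 + (-2 + 3)*(2*5 + 3))*(0 - 2) = (-5 + 1*(10 + 3))*(-2) = (-5 + 1*13)*(-2) = (-5 + 13)*(-2) = 8*(-2) = -16)
c*((29 + 15) + ((5 + 3) - 1)) = -16*((29 + 15) + ((5 + 3) - 1)) = -16*(44 + (8 - 1)) = -16*(44 + 7) = -16*51 = -816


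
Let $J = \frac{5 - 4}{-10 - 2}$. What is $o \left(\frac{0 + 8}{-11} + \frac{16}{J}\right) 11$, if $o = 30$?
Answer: $-63600$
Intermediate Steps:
$J = - \frac{1}{12}$ ($J = 1 \frac{1}{-12} = 1 \left(- \frac{1}{12}\right) = - \frac{1}{12} \approx -0.083333$)
$o \left(\frac{0 + 8}{-11} + \frac{16}{J}\right) 11 = 30 \left(\frac{0 + 8}{-11} + \frac{16}{- \frac{1}{12}}\right) 11 = 30 \left(8 \left(- \frac{1}{11}\right) + 16 \left(-12\right)\right) 11 = 30 \left(- \frac{8}{11} - 192\right) 11 = 30 \left(- \frac{2120}{11}\right) 11 = \left(- \frac{63600}{11}\right) 11 = -63600$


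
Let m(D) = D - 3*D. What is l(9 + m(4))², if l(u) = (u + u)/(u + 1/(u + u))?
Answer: 16/9 ≈ 1.7778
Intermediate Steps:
m(D) = -2*D
l(u) = 2*u/(u + 1/(2*u)) (l(u) = (2*u)/(u + 1/(2*u)) = 2*u/(u + 1/(2*u)))
l(9 + m(4))² = (4*(9 - 2*4)²/(1 + 2*(9 - 2*4)²))² = (4*(9 - 8)²/(1 + 2*(9 - 8)²))² = (4*1²/(1 + 2*1²))² = (4*1/(1 + 2*1))² = (4*1/(1 + 2))² = (4*1/3)² = (4*1*(⅓))² = (4/3)² = 16/9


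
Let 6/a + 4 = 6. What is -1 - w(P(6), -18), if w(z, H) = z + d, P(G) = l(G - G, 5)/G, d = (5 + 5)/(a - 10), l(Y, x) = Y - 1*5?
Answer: 53/42 ≈ 1.2619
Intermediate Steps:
a = 3 (a = 6/(-4 + 6) = 6/2 = 6*(½) = 3)
l(Y, x) = -5 + Y (l(Y, x) = Y - 5 = -5 + Y)
d = -10/7 (d = (5 + 5)/(3 - 10) = 10/(-7) = 10*(-⅐) = -10/7 ≈ -1.4286)
P(G) = -5/G (P(G) = (-5 + (G - G))/G = (-5 + 0)/G = -5/G)
w(z, H) = -10/7 + z (w(z, H) = z - 10/7 = -10/7 + z)
-1 - w(P(6), -18) = -1 - (-10/7 - 5/6) = -1 - (-10/7 - 5*⅙) = -1 - (-10/7 - ⅚) = -1 - 1*(-95/42) = -1 + 95/42 = 53/42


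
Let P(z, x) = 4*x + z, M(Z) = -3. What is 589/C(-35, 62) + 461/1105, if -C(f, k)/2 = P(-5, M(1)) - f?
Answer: -634249/39780 ≈ -15.944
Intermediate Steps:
P(z, x) = z + 4*x
C(f, k) = 34 + 2*f (C(f, k) = -2*((-5 + 4*(-3)) - f) = -2*((-5 - 12) - f) = -2*(-17 - f) = 34 + 2*f)
589/C(-35, 62) + 461/1105 = 589/(34 + 2*(-35)) + 461/1105 = 589/(34 - 70) + 461*(1/1105) = 589/(-36) + 461/1105 = 589*(-1/36) + 461/1105 = -589/36 + 461/1105 = -634249/39780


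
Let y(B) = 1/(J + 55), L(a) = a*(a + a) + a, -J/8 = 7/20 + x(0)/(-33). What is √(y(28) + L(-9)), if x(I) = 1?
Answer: √11457212322/8653 ≈ 12.370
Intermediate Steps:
J = -422/165 (J = -8*(7/20 + 1/(-33)) = -8*(7*(1/20) + 1*(-1/33)) = -8*(7/20 - 1/33) = -8*211/660 = -422/165 ≈ -2.5576)
L(a) = a + 2*a² (L(a) = a*(2*a) + a = 2*a² + a = a + 2*a²)
y(B) = 165/8653 (y(B) = 1/(-422/165 + 55) = 1/(8653/165) = 165/8653)
√(y(28) + L(-9)) = √(165/8653 - 9*(1 + 2*(-9))) = √(165/8653 - 9*(1 - 18)) = √(165/8653 - 9*(-17)) = √(165/8653 + 153) = √(1324074/8653) = √11457212322/8653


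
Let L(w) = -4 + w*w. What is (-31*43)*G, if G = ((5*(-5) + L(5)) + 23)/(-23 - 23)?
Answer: 25327/46 ≈ 550.59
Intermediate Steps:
L(w) = -4 + w**2
G = -19/46 (G = ((5*(-5) + (-4 + 5**2)) + 23)/(-23 - 23) = ((-25 + (-4 + 25)) + 23)/(-46) = ((-25 + 21) + 23)*(-1/46) = (-4 + 23)*(-1/46) = 19*(-1/46) = -19/46 ≈ -0.41304)
(-31*43)*G = -31*43*(-19/46) = -1333*(-19/46) = 25327/46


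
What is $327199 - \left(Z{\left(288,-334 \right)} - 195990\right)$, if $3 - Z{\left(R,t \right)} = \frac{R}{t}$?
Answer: $\frac{87371918}{167} \approx 5.2319 \cdot 10^{5}$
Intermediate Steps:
$Z{\left(R,t \right)} = 3 - \frac{R}{t}$
$327199 - \left(Z{\left(288,-334 \right)} - 195990\right) = 327199 - \left(\left(3 - \frac{288}{-334}\right) - 195990\right) = 327199 - \left(\left(3 - 288 \left(- \frac{1}{334}\right)\right) - 195990\right) = 327199 - \left(\left(3 + \frac{144}{167}\right) - 195990\right) = 327199 - \left(\frac{645}{167} - 195990\right) = 327199 - - \frac{32729685}{167} = 327199 + \frac{32729685}{167} = \frac{87371918}{167}$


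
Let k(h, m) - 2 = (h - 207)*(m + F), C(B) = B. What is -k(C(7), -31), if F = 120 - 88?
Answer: 198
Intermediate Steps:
F = 32
k(h, m) = 2 + (-207 + h)*(32 + m) (k(h, m) = 2 + (h - 207)*(m + 32) = 2 + (-207 + h)*(32 + m))
-k(C(7), -31) = -(-6622 - 207*(-31) + 32*7 + 7*(-31)) = -(-6622 + 6417 + 224 - 217) = -1*(-198) = 198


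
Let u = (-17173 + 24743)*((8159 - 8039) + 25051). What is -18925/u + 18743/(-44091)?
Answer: -943780561/2219629122 ≈ -0.42520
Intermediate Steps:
u = 190544470 (u = 7570*(120 + 25051) = 7570*25171 = 190544470)
-18925/u + 18743/(-44091) = -18925/190544470 + 18743/(-44091) = -18925*1/190544470 + 18743*(-1/44091) = -5/50342 - 18743/44091 = -943780561/2219629122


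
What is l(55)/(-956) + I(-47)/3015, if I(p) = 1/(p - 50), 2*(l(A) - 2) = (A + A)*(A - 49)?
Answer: -24274004/69896745 ≈ -0.34728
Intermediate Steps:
l(A) = 2 + A*(-49 + A) (l(A) = 2 + ((A + A)*(A - 49))/2 = 2 + ((2*A)*(-49 + A))/2 = 2 + (2*A*(-49 + A))/2 = 2 + A*(-49 + A))
I(p) = 1/(-50 + p)
l(55)/(-956) + I(-47)/3015 = (2 + 55**2 - 49*55)/(-956) + 1/(-50 - 47*3015) = (2 + 3025 - 2695)*(-1/956) + (1/3015)/(-97) = 332*(-1/956) - 1/97*1/3015 = -83/239 - 1/292455 = -24274004/69896745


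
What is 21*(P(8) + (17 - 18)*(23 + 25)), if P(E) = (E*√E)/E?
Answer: -1008 + 42*√2 ≈ -948.60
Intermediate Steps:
P(E) = √E (P(E) = E^(3/2)/E = √E)
21*(P(8) + (17 - 18)*(23 + 25)) = 21*(√8 + (17 - 18)*(23 + 25)) = 21*(2*√2 - 1*48) = 21*(2*√2 - 48) = 21*(-48 + 2*√2) = -1008 + 42*√2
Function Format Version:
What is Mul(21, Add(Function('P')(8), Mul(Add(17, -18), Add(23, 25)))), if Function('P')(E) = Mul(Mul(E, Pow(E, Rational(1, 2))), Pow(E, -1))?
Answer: Add(-1008, Mul(42, Pow(2, Rational(1, 2)))) ≈ -948.60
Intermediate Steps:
Function('P')(E) = Pow(E, Rational(1, 2)) (Function('P')(E) = Mul(Pow(E, Rational(3, 2)), Pow(E, -1)) = Pow(E, Rational(1, 2)))
Mul(21, Add(Function('P')(8), Mul(Add(17, -18), Add(23, 25)))) = Mul(21, Add(Pow(8, Rational(1, 2)), Mul(Add(17, -18), Add(23, 25)))) = Mul(21, Add(Mul(2, Pow(2, Rational(1, 2))), Mul(-1, 48))) = Mul(21, Add(Mul(2, Pow(2, Rational(1, 2))), -48)) = Mul(21, Add(-48, Mul(2, Pow(2, Rational(1, 2))))) = Add(-1008, Mul(42, Pow(2, Rational(1, 2))))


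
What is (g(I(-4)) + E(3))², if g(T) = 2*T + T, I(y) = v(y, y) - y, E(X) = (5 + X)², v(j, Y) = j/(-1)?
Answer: 7744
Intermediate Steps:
v(j, Y) = -j (v(j, Y) = j*(-1) = -j)
I(y) = -2*y (I(y) = -y - y = -2*y)
g(T) = 3*T
(g(I(-4)) + E(3))² = (3*(-2*(-4)) + (5 + 3)²)² = (3*8 + 8²)² = (24 + 64)² = 88² = 7744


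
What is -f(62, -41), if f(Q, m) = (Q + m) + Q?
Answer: -83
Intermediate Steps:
f(Q, m) = m + 2*Q
-f(62, -41) = -(-41 + 2*62) = -(-41 + 124) = -1*83 = -83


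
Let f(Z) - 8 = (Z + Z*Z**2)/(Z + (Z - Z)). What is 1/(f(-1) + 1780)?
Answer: 1/1790 ≈ 0.00055866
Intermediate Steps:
f(Z) = 8 + (Z + Z**3)/Z (f(Z) = 8 + (Z + Z*Z**2)/(Z + (Z - Z)) = 8 + (Z + Z**3)/(Z + 0) = 8 + (Z + Z**3)/Z)
1/(f(-1) + 1780) = 1/((9 + (-1)**2) + 1780) = 1/((9 + 1) + 1780) = 1/(10 + 1780) = 1/1790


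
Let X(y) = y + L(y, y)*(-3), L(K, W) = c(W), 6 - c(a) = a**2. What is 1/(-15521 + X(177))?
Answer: 1/78625 ≈ 1.2719e-5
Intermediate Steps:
c(a) = 6 - a**2
L(K, W) = 6 - W**2
X(y) = -18 + y + 3*y**2 (X(y) = y + (6 - y**2)*(-3) = y + (-18 + 3*y**2) = -18 + y + 3*y**2)
1/(-15521 + X(177)) = 1/(-15521 + (-18 + 177 + 3*177**2)) = 1/(-15521 + (-18 + 177 + 3*31329)) = 1/(-15521 + (-18 + 177 + 93987)) = 1/(-15521 + 94146) = 1/78625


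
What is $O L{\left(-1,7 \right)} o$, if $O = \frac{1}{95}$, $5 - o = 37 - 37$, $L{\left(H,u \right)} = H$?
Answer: $- \frac{1}{19} \approx -0.052632$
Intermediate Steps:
$o = 5$ ($o = 5 - \left(37 - 37\right) = 5 - 0 = 5 + 0 = 5$)
$O = \frac{1}{95} \approx 0.010526$
$O L{\left(-1,7 \right)} o = \frac{1}{95} \left(-1\right) 5 = \left(- \frac{1}{95}\right) 5 = - \frac{1}{19}$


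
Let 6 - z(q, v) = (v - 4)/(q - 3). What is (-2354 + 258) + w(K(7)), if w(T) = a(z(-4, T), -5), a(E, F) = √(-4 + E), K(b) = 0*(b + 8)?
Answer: -2096 + √70/7 ≈ -2094.8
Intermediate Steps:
z(q, v) = 6 - (-4 + v)/(-3 + q) (z(q, v) = 6 - (v - 4)/(q - 3) = 6 - (-4 + v)/(-3 + q))
K(b) = 0 (K(b) = 0*(8 + b) = 0)
w(T) = √(10/7 + T/7) (w(T) = √(-4 + (-14 - T + 6*(-4))/(-3 - 4)) = √(-4 + (-14 - T - 24)/(-7)) = √(-4 - (-38 - T)/7) = √(-4 + (38/7 + T/7)) = √(10/7 + T/7))
(-2354 + 258) + w(K(7)) = (-2354 + 258) + √(70 + 7*0)/7 = -2096 + √(70 + 0)/7 = -2096 + √70/7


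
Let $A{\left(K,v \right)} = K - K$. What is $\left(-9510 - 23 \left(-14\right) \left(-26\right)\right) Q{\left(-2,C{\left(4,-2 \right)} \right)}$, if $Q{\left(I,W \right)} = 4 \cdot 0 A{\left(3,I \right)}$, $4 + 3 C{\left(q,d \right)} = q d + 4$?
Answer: $0$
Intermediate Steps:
$A{\left(K,v \right)} = 0$
$C{\left(q,d \right)} = \frac{d q}{3}$ ($C{\left(q,d \right)} = - \frac{4}{3} + \frac{q d + 4}{3} = - \frac{4}{3} + \frac{d q + 4}{3} = - \frac{4}{3} + \frac{4 + d q}{3} = - \frac{4}{3} + \left(\frac{4}{3} + \frac{d q}{3}\right) = \frac{d q}{3}$)
$Q{\left(I,W \right)} = 0$ ($Q{\left(I,W \right)} = 4 \cdot 0 \cdot 0 = 0 \cdot 0 = 0$)
$\left(-9510 - 23 \left(-14\right) \left(-26\right)\right) Q{\left(-2,C{\left(4,-2 \right)} \right)} = \left(-9510 - 23 \left(-14\right) \left(-26\right)\right) 0 = \left(-9510 - \left(-322\right) \left(-26\right)\right) 0 = \left(-9510 - 8372\right) 0 = \left(-17882\right) 0 = 0$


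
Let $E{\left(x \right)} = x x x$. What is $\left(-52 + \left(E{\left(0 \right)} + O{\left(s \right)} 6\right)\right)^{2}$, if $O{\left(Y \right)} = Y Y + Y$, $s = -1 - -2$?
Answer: $1600$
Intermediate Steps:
$s = 1$ ($s = -1 + 2 = 1$)
$E{\left(x \right)} = x^{3}$ ($E{\left(x \right)} = x^{2} x = x^{3}$)
$O{\left(Y \right)} = Y + Y^{2}$ ($O{\left(Y \right)} = Y^{2} + Y = Y + Y^{2}$)
$\left(-52 + \left(E{\left(0 \right)} + O{\left(s \right)} 6\right)\right)^{2} = \left(-52 + \left(0^{3} + 1 \left(1 + 1\right) 6\right)\right)^{2} = \left(-52 + \left(0 + 1 \cdot 2 \cdot 6\right)\right)^{2} = \left(-52 + \left(0 + 2 \cdot 6\right)\right)^{2} = \left(-52 + \left(0 + 12\right)\right)^{2} = \left(-52 + 12\right)^{2} = \left(-40\right)^{2} = 1600$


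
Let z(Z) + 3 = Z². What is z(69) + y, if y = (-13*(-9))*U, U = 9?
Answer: 5811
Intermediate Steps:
z(Z) = -3 + Z²
y = 1053 (y = -13*(-9)*9 = 117*9 = 1053)
z(69) + y = (-3 + 69²) + 1053 = (-3 + 4761) + 1053 = 4758 + 1053 = 5811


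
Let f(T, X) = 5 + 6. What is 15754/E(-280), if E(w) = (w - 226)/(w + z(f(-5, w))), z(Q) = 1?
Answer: 2197683/253 ≈ 8686.5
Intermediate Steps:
f(T, X) = 11
E(w) = (-226 + w)/(1 + w) (E(w) = (w - 226)/(w + 1) = (-226 + w)/(1 + w))
15754/E(-280) = 15754/(((-226 - 280)/(1 - 280))) = 15754/((-506/(-279))) = 15754/((-1/279*(-506))) = 15754/(506/279) = 15754*(279/506) = 2197683/253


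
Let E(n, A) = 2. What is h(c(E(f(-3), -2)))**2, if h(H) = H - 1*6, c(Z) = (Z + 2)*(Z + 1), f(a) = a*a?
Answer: 36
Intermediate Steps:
f(a) = a**2
c(Z) = (1 + Z)*(2 + Z) (c(Z) = (2 + Z)*(1 + Z) = (1 + Z)*(2 + Z))
h(H) = -6 + H (h(H) = H - 6 = -6 + H)
h(c(E(f(-3), -2)))**2 = (-6 + (2 + 2**2 + 3*2))**2 = (-6 + (2 + 4 + 6))**2 = (-6 + 12)**2 = 6**2 = 36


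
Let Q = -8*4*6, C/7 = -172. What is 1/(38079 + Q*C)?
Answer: 1/269247 ≈ 3.7141e-6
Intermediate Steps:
C = -1204 (C = 7*(-172) = -1204)
Q = -192 (Q = -32*6 = -192)
1/(38079 + Q*C) = 1/(38079 - 192*(-1204)) = 1/(38079 + 231168) = 1/269247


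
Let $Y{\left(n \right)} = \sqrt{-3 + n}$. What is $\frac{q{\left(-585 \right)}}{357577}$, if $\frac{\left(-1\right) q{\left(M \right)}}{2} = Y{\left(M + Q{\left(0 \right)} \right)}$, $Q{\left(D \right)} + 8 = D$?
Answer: $- \frac{4 i \sqrt{149}}{357577} \approx - 0.00013655 i$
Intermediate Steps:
$Q{\left(D \right)} = -8 + D$
$q{\left(M \right)} = - 2 \sqrt{-11 + M}$ ($q{\left(M \right)} = - 2 \sqrt{-3 + \left(M + \left(-8 + 0\right)\right)} = - 2 \sqrt{-3 + \left(M - 8\right)} = - 2 \sqrt{-3 + \left(-8 + M\right)} = - 2 \sqrt{-11 + M}$)
$\frac{q{\left(-585 \right)}}{357577} = \frac{\left(-2\right) \sqrt{-11 - 585}}{357577} = - 2 \sqrt{-596} \cdot \frac{1}{357577} = - 2 \cdot 2 i \sqrt{149} \cdot \frac{1}{357577} = - 4 i \sqrt{149} \cdot \frac{1}{357577} = - \frac{4 i \sqrt{149}}{357577}$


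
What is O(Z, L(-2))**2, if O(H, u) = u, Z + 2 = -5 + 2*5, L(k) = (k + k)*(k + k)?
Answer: 256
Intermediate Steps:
L(k) = 4*k**2 (L(k) = (2*k)*(2*k) = 4*k**2)
Z = 3 (Z = -2 + (-5 + 2*5) = -2 + (-5 + 10) = -2 + 5 = 3)
O(Z, L(-2))**2 = (4*(-2)**2)**2 = (4*4)**2 = 16**2 = 256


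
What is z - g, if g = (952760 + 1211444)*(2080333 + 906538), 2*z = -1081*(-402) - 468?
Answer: -6464197948637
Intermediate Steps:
z = 217047 (z = (-1081*(-402) - 468)/2 = (434562 - 468)/2 = (½)*434094 = 217047)
g = 6464198165684 (g = 2164204*2986871 = 6464198165684)
z - g = 217047 - 1*6464198165684 = 217047 - 6464198165684 = -6464197948637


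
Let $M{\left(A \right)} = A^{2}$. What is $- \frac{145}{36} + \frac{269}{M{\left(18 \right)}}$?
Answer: $- \frac{259}{81} \approx -3.1975$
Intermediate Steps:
$- \frac{145}{36} + \frac{269}{M{\left(18 \right)}} = - \frac{145}{36} + \frac{269}{18^{2}} = \left(-145\right) \frac{1}{36} + \frac{269}{324} = - \frac{145}{36} + 269 \cdot \frac{1}{324} = - \frac{145}{36} + \frac{269}{324} = - \frac{259}{81}$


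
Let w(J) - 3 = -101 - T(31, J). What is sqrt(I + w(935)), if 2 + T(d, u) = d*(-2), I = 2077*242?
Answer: 10*sqrt(5026) ≈ 708.94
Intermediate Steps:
I = 502634
T(d, u) = -2 - 2*d (T(d, u) = -2 + d*(-2) = -2 - 2*d)
w(J) = -34 (w(J) = 3 + (-101 - (-2 - 2*31)) = 3 + (-101 - (-2 - 62)) = 3 + (-101 - 1*(-64)) = 3 + (-101 + 64) = 3 - 37 = -34)
sqrt(I + w(935)) = sqrt(502634 - 34) = sqrt(502600) = 10*sqrt(5026)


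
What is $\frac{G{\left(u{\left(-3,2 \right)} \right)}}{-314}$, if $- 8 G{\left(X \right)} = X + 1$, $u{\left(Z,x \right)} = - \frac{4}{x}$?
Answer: $- \frac{1}{2512} \approx -0.00039809$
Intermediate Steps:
$G{\left(X \right)} = - \frac{1}{8} - \frac{X}{8}$ ($G{\left(X \right)} = - \frac{X + 1}{8} = - \frac{1 + X}{8} = - \frac{1}{8} - \frac{X}{8}$)
$\frac{G{\left(u{\left(-3,2 \right)} \right)}}{-314} = \frac{- \frac{1}{8} - \frac{\left(-4\right) \frac{1}{2}}{8}}{-314} = \left(- \frac{1}{8} - \frac{\left(-4\right) \frac{1}{2}}{8}\right) \left(- \frac{1}{314}\right) = \left(- \frac{1}{8} - - \frac{1}{4}\right) \left(- \frac{1}{314}\right) = \left(- \frac{1}{8} + \frac{1}{4}\right) \left(- \frac{1}{314}\right) = \frac{1}{8} \left(- \frac{1}{314}\right) = - \frac{1}{2512}$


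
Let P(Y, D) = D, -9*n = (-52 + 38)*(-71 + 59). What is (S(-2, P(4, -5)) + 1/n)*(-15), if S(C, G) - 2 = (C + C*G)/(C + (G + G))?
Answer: -1075/56 ≈ -19.196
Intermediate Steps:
n = -56/3 (n = -(-52 + 38)*(-71 + 59)/9 = -(-14)*(-12)/9 = -1/9*168 = -56/3 ≈ -18.667)
S(C, G) = 2 + (C + C*G)/(C + 2*G) (S(C, G) = 2 + (C + C*G)/(C + (G + G)) = 2 + (C + C*G)/(C + 2*G))
(S(-2, P(4, -5)) + 1/n)*(-15) = ((3*(-2) + 4*(-5) - 2*(-5))/(-2 + 2*(-5)) + 1/(-56/3))*(-15) = ((-6 - 20 + 10)/(-2 - 10) - 3/56)*(-15) = (-16/(-12) - 3/56)*(-15) = (-1/12*(-16) - 3/56)*(-15) = (4/3 - 3/56)*(-15) = (215/168)*(-15) = -1075/56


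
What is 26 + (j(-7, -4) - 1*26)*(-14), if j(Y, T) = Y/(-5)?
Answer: 1852/5 ≈ 370.40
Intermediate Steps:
j(Y, T) = -Y/5 (j(Y, T) = Y*(-⅕) = -Y/5)
26 + (j(-7, -4) - 1*26)*(-14) = 26 + (-⅕*(-7) - 1*26)*(-14) = 26 + (7/5 - 26)*(-14) = 26 - 123/5*(-14) = 26 + 1722/5 = 1852/5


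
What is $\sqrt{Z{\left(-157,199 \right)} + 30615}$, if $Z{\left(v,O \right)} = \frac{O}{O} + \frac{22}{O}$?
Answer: $\frac{\sqrt{1212428594}}{199} \approx 174.97$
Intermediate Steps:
$Z{\left(v,O \right)} = 1 + \frac{22}{O}$
$\sqrt{Z{\left(-157,199 \right)} + 30615} = \sqrt{\frac{22 + 199}{199} + 30615} = \sqrt{\frac{1}{199} \cdot 221 + 30615} = \sqrt{\frac{221}{199} + 30615} = \sqrt{\frac{6092606}{199}} = \frac{\sqrt{1212428594}}{199}$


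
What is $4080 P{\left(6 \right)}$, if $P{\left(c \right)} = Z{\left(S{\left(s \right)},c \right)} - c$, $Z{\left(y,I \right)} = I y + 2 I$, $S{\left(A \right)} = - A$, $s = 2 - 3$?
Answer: $48960$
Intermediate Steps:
$s = -1$ ($s = 2 - 3 = -1$)
$Z{\left(y,I \right)} = 2 I + I y$
$P{\left(c \right)} = 2 c$ ($P{\left(c \right)} = c \left(2 - -1\right) - c = c \left(2 + 1\right) - c = c 3 - c = 3 c - c = 2 c$)
$4080 P{\left(6 \right)} = 4080 \cdot 2 \cdot 6 = 4080 \cdot 12 = 48960$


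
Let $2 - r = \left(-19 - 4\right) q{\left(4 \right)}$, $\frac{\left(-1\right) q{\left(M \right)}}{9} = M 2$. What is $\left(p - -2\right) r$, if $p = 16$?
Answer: $-29772$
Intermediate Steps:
$q{\left(M \right)} = - 18 M$ ($q{\left(M \right)} = - 9 M 2 = - 9 \cdot 2 M = - 18 M$)
$r = -1654$ ($r = 2 - \left(-19 - 4\right) \left(\left(-18\right) 4\right) = 2 - \left(-23\right) \left(-72\right) = 2 - 1656 = -1654$)
$\left(p - -2\right) r = \left(16 - -2\right) \left(-1654\right) = \left(16 + 2\right) \left(-1654\right) = 18 \left(-1654\right) = -29772$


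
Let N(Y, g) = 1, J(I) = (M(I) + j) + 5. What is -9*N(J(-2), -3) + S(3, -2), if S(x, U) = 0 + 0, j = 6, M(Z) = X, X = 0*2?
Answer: -9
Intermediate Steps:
X = 0
M(Z) = 0
S(x, U) = 0
J(I) = 11 (J(I) = (0 + 6) + 5 = 6 + 5 = 11)
-9*N(J(-2), -3) + S(3, -2) = -9*1 + 0 = -9 + 0 = -9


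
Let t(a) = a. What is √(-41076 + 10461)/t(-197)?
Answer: -I*√30615/197 ≈ -0.88818*I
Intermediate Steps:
√(-41076 + 10461)/t(-197) = √(-41076 + 10461)/(-197) = √(-30615)*(-1/197) = (I*√30615)*(-1/197) = -I*√30615/197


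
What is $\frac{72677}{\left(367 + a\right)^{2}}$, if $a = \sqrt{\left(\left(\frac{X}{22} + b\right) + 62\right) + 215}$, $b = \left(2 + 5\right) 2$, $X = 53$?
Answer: $\frac{35175668}{\left(8074 + \sqrt{142010}\right)^{2}} \approx 0.49254$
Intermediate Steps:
$b = 14$ ($b = 7 \cdot 2 = 14$)
$a = \frac{\sqrt{142010}}{22}$ ($a = \sqrt{\left(\left(\frac{53}{22} + 14\right) + 62\right) + 215} = \sqrt{\left(\frac{361}{22} + 62\right) + 215} = \sqrt{\frac{1725}{22} + 215} = \sqrt{\frac{6455}{22}} = \frac{\sqrt{142010}}{22} \approx 17.129$)
$\frac{72677}{\left(367 + a\right)^{2}} = \frac{72677}{\left(367 + \frac{\sqrt{142010}}{22}\right)^{2}}$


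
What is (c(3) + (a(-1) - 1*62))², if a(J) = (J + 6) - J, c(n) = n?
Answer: 2809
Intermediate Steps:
a(J) = 6 (a(J) = (6 + J) - J = 6)
(c(3) + (a(-1) - 1*62))² = (3 + (6 - 1*62))² = (3 + (6 - 62))² = (3 - 56)² = (-53)² = 2809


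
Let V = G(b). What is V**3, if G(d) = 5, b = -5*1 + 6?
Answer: 125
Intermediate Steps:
b = 1 (b = -5 + 6 = 1)
V = 5
V**3 = 5**3 = 125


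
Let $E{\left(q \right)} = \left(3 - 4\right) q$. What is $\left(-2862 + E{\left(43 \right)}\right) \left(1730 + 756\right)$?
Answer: $-7221830$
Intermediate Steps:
$E{\left(q \right)} = - q$
$\left(-2862 + E{\left(43 \right)}\right) \left(1730 + 756\right) = \left(-2862 - 43\right) \left(1730 + 756\right) = \left(-2862 - 43\right) 2486 = \left(-2905\right) 2486 = -7221830$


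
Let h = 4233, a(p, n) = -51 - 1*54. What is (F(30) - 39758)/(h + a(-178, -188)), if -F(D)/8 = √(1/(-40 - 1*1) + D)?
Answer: -19879/2064 - √50389/21156 ≈ -9.6419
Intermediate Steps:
a(p, n) = -105 (a(p, n) = -51 - 54 = -105)
F(D) = -8*√(-1/41 + D) (F(D) = -8*√(1/(-40 - 1*1) + D) = -8*√(1/(-40 - 1) + D) = -8*√(1/(-41) + D) = -8*√(-1/41 + D))
(F(30) - 39758)/(h + a(-178, -188)) = (-8*√(-41 + 1681*30)/41 - 39758)/(4233 - 105) = (-8*√(-41 + 50430)/41 - 39758)/4128 = (-8*√50389/41 - 39758)*(1/4128) = (-39758 - 8*√50389/41)*(1/4128) = -19879/2064 - √50389/21156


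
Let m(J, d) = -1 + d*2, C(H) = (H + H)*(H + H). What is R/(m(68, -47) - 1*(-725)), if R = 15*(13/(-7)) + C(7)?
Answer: 1177/4410 ≈ 0.26689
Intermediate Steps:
C(H) = 4*H² (C(H) = (2*H)*(2*H) = 4*H²)
m(J, d) = -1 + 2*d
R = 1177/7 (R = 15*(13/(-7)) + 4*7² = 15*(13*(-⅐)) + 4*49 = 15*(-13/7) + 196 = -195/7 + 196 = 1177/7 ≈ 168.14)
R/(m(68, -47) - 1*(-725)) = 1177/(7*((-1 + 2*(-47)) - 1*(-725))) = 1177/(7*((-1 - 94) + 725)) = 1177/(7*(-95 + 725)) = (1177/7)/630 = (1177/7)*(1/630) = 1177/4410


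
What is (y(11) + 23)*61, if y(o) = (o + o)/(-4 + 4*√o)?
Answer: 28731/20 + 671*√11/20 ≈ 1547.8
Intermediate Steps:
y(o) = 2*o/(-4 + 4*√o) (y(o) = (2*o)/(-4 + 4*√o) = 2*o/(-4 + 4*√o))
(y(11) + 23)*61 = ((½)*11/(-1 + √11) + 23)*61 = (11/(2*(-1 + √11)) + 23)*61 = (23 + 11/(2*(-1 + √11)))*61 = 1403 + 671/(2*(-1 + √11))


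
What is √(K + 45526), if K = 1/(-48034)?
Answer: √105040553444022/48034 ≈ 213.37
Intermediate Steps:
K = -1/48034 ≈ -2.0819e-5
√(K + 45526) = √(-1/48034 + 45526) = √(2186795883/48034) = √105040553444022/48034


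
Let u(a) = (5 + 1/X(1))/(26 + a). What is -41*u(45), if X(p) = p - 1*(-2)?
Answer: -656/213 ≈ -3.0798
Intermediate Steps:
X(p) = 2 + p (X(p) = p + 2 = 2 + p)
u(a) = 16/(3*(26 + a)) (u(a) = (5 + 1/(2 + 1))/(26 + a) = (5 + 1/3)/(26 + a) = (5 + ⅓)/(26 + a) = 16/(3*(26 + a)))
-41*u(45) = -656/(3*(26 + 45)) = -656/(3*71) = -41*16/213 = -656/213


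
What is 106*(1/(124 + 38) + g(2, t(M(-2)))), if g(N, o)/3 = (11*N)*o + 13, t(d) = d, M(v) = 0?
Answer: 334907/81 ≈ 4134.7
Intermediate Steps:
g(N, o) = 39 + 33*N*o (g(N, o) = 3*((11*N)*o + 13) = 3*(11*N*o + 13) = 3*(13 + 11*N*o) = 39 + 33*N*o)
106*(1/(124 + 38) + g(2, t(M(-2)))) = 106*(1/(124 + 38) + (39 + 33*2*0)) = 106*(1/162 + (39 + 0)) = 106*(1/162 + 39) = 106*(6319/162) = 334907/81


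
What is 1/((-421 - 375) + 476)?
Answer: -1/320 ≈ -0.0031250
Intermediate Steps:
1/((-421 - 375) + 476) = 1/(-796 + 476) = 1/(-320) = -1/320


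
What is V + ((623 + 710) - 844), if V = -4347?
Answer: -3858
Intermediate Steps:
V + ((623 + 710) - 844) = -4347 + ((623 + 710) - 844) = -4347 + (1333 - 844) = -4347 + 489 = -3858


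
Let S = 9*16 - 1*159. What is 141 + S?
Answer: 126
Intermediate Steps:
S = -15 (S = 144 - 159 = -15)
141 + S = 141 - 15 = 126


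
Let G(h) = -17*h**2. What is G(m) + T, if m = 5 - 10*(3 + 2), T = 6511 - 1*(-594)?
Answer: -27320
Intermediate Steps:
T = 7105 (T = 6511 + 594 = 7105)
m = -45 (m = 5 - 10*5 = 5 - 5*10 = 5 - 50 = -45)
G(m) + T = -17*(-45)**2 + 7105 = -17*2025 + 7105 = -34425 + 7105 = -27320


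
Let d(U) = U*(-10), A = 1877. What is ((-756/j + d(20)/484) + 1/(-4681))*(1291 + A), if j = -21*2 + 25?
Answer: 122174855712/875347 ≈ 1.3957e+5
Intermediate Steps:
d(U) = -10*U
j = -17 (j = -42 + 25 = -17)
((-756/j + d(20)/484) + 1/(-4681))*(1291 + A) = ((-756/(-17) - 10*20/484) + 1/(-4681))*(1291 + 1877) = ((-756*(-1/17) - 200*1/484) - 1/4681)*3168 = ((756/17 - 50/121) - 1/4681)*3168 = (90626/2057 - 1/4681)*3168 = (424218249/9628817)*3168 = 122174855712/875347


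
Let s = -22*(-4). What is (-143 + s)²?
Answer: 3025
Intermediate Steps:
s = 88
(-143 + s)² = (-143 + 88)² = (-55)² = 3025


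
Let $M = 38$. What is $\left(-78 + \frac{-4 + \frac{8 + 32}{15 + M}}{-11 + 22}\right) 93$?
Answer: $- \frac{4245078}{583} \approx -7281.4$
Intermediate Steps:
$\left(-78 + \frac{-4 + \frac{8 + 32}{15 + M}}{-11 + 22}\right) 93 = \left(-78 + \frac{-4 + \frac{8 + 32}{15 + 38}}{-11 + 22}\right) 93 = \left(-78 + \frac{-4 + \frac{40}{53}}{11}\right) 93 = \left(-78 + \left(-4 + 40 \cdot \frac{1}{53}\right) \frac{1}{11}\right) 93 = \left(-78 + \left(-4 + \frac{40}{53}\right) \frac{1}{11}\right) 93 = \left(-78 - \frac{172}{583}\right) 93 = \left(- \frac{45646}{583}\right) 93 = - \frac{4245078}{583}$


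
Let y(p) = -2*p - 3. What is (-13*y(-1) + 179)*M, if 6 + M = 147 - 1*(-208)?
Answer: 67008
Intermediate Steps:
y(p) = -3 - 2*p
M = 349 (M = -6 + (147 - 1*(-208)) = -6 + (147 + 208) = -6 + 355 = 349)
(-13*y(-1) + 179)*M = (-13*(-3 - 2*(-1)) + 179)*349 = (-13*(-3 + 2) + 179)*349 = (-13*(-1) + 179)*349 = (13 + 179)*349 = 192*349 = 67008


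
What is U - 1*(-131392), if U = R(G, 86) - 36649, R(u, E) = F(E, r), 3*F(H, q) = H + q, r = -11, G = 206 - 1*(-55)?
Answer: 94768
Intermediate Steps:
G = 261 (G = 206 + 55 = 261)
F(H, q) = H/3 + q/3 (F(H, q) = (H + q)/3 = H/3 + q/3)
R(u, E) = -11/3 + E/3 (R(u, E) = E/3 + (⅓)*(-11) = E/3 - 11/3 = -11/3 + E/3)
U = -36624 (U = (-11/3 + (⅓)*86) - 36649 = (-11/3 + 86/3) - 36649 = 25 - 36649 = -36624)
U - 1*(-131392) = -36624 - 1*(-131392) = -36624 + 131392 = 94768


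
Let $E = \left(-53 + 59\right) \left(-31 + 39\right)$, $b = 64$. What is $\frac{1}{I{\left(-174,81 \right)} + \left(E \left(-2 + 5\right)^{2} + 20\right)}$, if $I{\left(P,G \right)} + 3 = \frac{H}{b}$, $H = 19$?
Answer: $\frac{64}{28755} \approx 0.0022257$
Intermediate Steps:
$I{\left(P,G \right)} = - \frac{173}{64}$ ($I{\left(P,G \right)} = -3 + \frac{19}{64} = - \frac{173}{64}$)
$E = 48$ ($E = 6 \cdot 8 = 48$)
$\frac{1}{I{\left(-174,81 \right)} + \left(E \left(-2 + 5\right)^{2} + 20\right)} = \frac{1}{- \frac{173}{64} + \left(48 \left(-2 + 5\right)^{2} + 20\right)} = \frac{1}{- \frac{173}{64} + \left(48 \cdot 3^{2} + 20\right)} = \frac{1}{- \frac{173}{64} + \left(48 \cdot 9 + 20\right)} = \frac{1}{- \frac{173}{64} + \left(432 + 20\right)} = \frac{1}{- \frac{173}{64} + 452} = \frac{1}{\frac{28755}{64}} = \frac{64}{28755}$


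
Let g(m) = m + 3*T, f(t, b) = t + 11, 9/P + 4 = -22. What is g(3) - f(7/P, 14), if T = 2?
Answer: 164/9 ≈ 18.222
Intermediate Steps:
P = -9/26 (P = 9/(-4 - 22) = 9/(-26) = 9*(-1/26) = -9/26 ≈ -0.34615)
f(t, b) = 11 + t
g(m) = 6 + m (g(m) = m + 3*2 = m + 6 = 6 + m)
g(3) - f(7/P, 14) = (6 + 3) - (11 + 7/(-9/26)) = 9 - (11 + 7*(-26/9)) = 9 - (11 - 182/9) = 9 - 1*(-83/9) = 9 + 83/9 = 164/9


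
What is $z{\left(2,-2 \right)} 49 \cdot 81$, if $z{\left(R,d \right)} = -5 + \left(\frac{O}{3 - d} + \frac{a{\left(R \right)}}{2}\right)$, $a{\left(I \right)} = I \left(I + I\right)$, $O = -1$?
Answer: $- \frac{23814}{5} \approx -4762.8$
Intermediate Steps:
$a{\left(I \right)} = 2 I^{2}$ ($a{\left(I \right)} = I 2 I = 2 I^{2}$)
$z{\left(R,d \right)} = -5 + R^{2} - \frac{1}{3 - d}$ ($z{\left(R,d \right)} = -5 + \left(- \frac{1}{3 - d} + \frac{2 R^{2}}{2}\right) = -5 + \left(- \frac{1}{3 - d} + 2 R^{2} \cdot \frac{1}{2}\right) = -5 + \left(- \frac{1}{3 - d} + R^{2}\right) = -5 + \left(R^{2} - \frac{1}{3 - d}\right) = -5 + R^{2} - \frac{1}{3 - d}$)
$z{\left(2,-2 \right)} 49 \cdot 81 = \frac{16 - -10 - 3 \cdot 2^{2} - 2 \cdot 2^{2}}{-3 - 2} \cdot 49 \cdot 81 = \frac{16 + 10 - 12 - 8}{-5} \cdot 49 \cdot 81 = - \frac{16 + 10 - 12 - 8}{5} \cdot 49 \cdot 81 = \left(- \frac{1}{5}\right) 6 \cdot 49 \cdot 81 = \left(- \frac{6}{5}\right) 49 \cdot 81 = \left(- \frac{294}{5}\right) 81 = - \frac{23814}{5}$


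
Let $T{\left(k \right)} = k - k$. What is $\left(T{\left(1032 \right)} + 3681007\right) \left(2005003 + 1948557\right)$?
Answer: $14553082034920$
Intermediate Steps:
$T{\left(k \right)} = 0$
$\left(T{\left(1032 \right)} + 3681007\right) \left(2005003 + 1948557\right) = \left(0 + 3681007\right) \left(2005003 + 1948557\right) = 3681007 \cdot 3953560 = 14553082034920$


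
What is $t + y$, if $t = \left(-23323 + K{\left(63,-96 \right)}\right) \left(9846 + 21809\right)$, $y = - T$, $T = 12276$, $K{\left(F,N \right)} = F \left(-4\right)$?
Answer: $-746278901$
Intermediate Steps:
$K{\left(F,N \right)} = - 4 F$
$y = -12276$ ($y = \left(-1\right) 12276 = -12276$)
$t = -746266625$ ($t = \left(-23323 - 252\right) \left(9846 + 21809\right) = \left(-23323 - 252\right) 31655 = \left(-23575\right) 31655 = -746266625$)
$t + y = -746266625 - 12276 = -746278901$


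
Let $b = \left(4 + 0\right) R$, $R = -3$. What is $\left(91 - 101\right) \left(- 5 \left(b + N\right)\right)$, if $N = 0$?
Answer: $-600$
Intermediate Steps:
$b = -12$ ($b = \left(4 + 0\right) \left(-3\right) = 4 \left(-3\right) = -12$)
$\left(91 - 101\right) \left(- 5 \left(b + N\right)\right) = \left(91 - 101\right) \left(- 5 \left(-12 + 0\right)\right) = - 10 \left(\left(-5\right) \left(-12\right)\right) = \left(-10\right) 60 = -600$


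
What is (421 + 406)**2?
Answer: 683929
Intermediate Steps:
(421 + 406)**2 = 827**2 = 683929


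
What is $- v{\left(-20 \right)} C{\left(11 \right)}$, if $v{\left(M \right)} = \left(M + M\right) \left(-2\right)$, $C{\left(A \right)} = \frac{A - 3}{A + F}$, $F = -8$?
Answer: $- \frac{640}{3} \approx -213.33$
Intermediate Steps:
$C{\left(A \right)} = \frac{-3 + A}{-8 + A}$ ($C{\left(A \right)} = \frac{A - 3}{A - 8} = \frac{-3 + A}{-8 + A}$)
$v{\left(M \right)} = - 4 M$ ($v{\left(M \right)} = 2 M \left(-2\right) = - 4 M$)
$- v{\left(-20 \right)} C{\left(11 \right)} = - \left(-4\right) \left(-20\right) \frac{-3 + 11}{-8 + 11} = - 80 \cdot \frac{1}{3} \cdot 8 = - \frac{80 \cdot 8}{3} = \left(-1\right) \frac{640}{3} = - \frac{640}{3}$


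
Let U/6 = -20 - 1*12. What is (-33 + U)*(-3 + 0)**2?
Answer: -2025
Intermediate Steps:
U = -192 (U = 6*(-20 - 1*12) = 6*(-20 - 12) = 6*(-32) = -192)
(-33 + U)*(-3 + 0)**2 = (-33 - 192)*(-3 + 0)**2 = -225*(-3)**2 = -225*9 = -2025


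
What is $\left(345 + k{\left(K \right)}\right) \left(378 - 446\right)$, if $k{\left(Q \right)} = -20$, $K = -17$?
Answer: $-22100$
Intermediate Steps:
$\left(345 + k{\left(K \right)}\right) \left(378 - 446\right) = \left(345 - 20\right) \left(378 - 446\right) = 325 \left(-68\right) = -22100$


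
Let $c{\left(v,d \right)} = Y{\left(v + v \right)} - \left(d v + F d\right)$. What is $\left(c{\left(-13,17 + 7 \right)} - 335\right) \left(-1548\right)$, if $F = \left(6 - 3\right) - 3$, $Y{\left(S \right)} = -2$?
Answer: $38700$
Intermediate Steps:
$F = 0$ ($F = 3 - 3 = 0$)
$c{\left(v,d \right)} = -2 - d v$ ($c{\left(v,d \right)} = -2 - \left(d v + 0 d\right) = -2 - \left(d v + 0\right) = -2 - d v$)
$\left(c{\left(-13,17 + 7 \right)} - 335\right) \left(-1548\right) = \left(\left(-2 - \left(17 + 7\right) \left(-13\right)\right) - 335\right) \left(-1548\right) = \left(\left(-2 - 24 \left(-13\right)\right) - 335\right) \left(-1548\right) = \left(\left(-2 + 312\right) - 335\right) \left(-1548\right) = \left(310 - 335\right) \left(-1548\right) = \left(-25\right) \left(-1548\right) = 38700$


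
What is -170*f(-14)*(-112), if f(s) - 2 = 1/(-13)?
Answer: 476000/13 ≈ 36615.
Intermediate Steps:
f(s) = 25/13 (f(s) = 2 + 1/(-13) = 2 - 1/13 = 25/13)
-170*f(-14)*(-112) = -170*25/13*(-112) = -4250/13*(-112) = 476000/13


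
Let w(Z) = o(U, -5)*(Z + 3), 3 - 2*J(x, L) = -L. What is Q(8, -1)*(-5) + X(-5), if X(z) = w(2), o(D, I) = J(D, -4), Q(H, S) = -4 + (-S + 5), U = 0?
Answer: -25/2 ≈ -12.500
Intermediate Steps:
J(x, L) = 3/2 + L/2 (J(x, L) = 3/2 - (-1)*L/2 = 3/2 + L/2)
Q(H, S) = 1 - S (Q(H, S) = -4 + (5 - S) = 1 - S)
o(D, I) = -½ (o(D, I) = 3/2 + (½)*(-4) = 3/2 - 2 = -½)
w(Z) = -3/2 - Z/2 (w(Z) = -(Z + 3)/2 = -(3 + Z)/2 = -3/2 - Z/2)
X(z) = -5/2 (X(z) = -3/2 - ½*2 = -3/2 - 1 = -5/2)
Q(8, -1)*(-5) + X(-5) = (1 - 1*(-1))*(-5) - 5/2 = (1 + 1)*(-5) - 5/2 = 2*(-5) - 5/2 = -10 - 5/2 = -25/2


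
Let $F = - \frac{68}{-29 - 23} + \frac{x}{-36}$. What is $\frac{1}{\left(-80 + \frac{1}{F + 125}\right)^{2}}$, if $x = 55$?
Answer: $\frac{3410209609}{21820968949264} \approx 0.00015628$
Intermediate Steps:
$F = - \frac{103}{468}$ ($F = - \frac{68}{-29 - 23} + \frac{55}{-36} = - \frac{68}{-52} + 55 \left(- \frac{1}{36}\right) = \left(-68\right) \left(- \frac{1}{52}\right) - \frac{55}{36} = \frac{17}{13} - \frac{55}{36} = - \frac{103}{468} \approx -0.22009$)
$\frac{1}{\left(-80 + \frac{1}{F + 125}\right)^{2}} = \frac{1}{\left(-80 + \frac{1}{- \frac{103}{468} + 125}\right)^{2}} = \frac{1}{\left(-80 + \frac{1}{\frac{58397}{468}}\right)^{2}} = \frac{1}{\left(-80 + \frac{468}{58397}\right)^{2}} = \frac{1}{\left(- \frac{4671292}{58397}\right)^{2}} = \frac{1}{\frac{21820968949264}{3410209609}} = \frac{3410209609}{21820968949264}$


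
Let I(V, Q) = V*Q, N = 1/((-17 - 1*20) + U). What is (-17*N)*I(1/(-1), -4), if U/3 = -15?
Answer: 34/41 ≈ 0.82927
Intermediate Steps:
U = -45 (U = 3*(-15) = -45)
N = -1/82 (N = 1/((-17 - 1*20) - 45) = 1/((-17 - 20) - 45) = 1/(-37 - 45) = 1/(-82) = -1/82 ≈ -0.012195)
I(V, Q) = Q*V
(-17*N)*I(1/(-1), -4) = (-17*(-1/82))*(-4/(-1)) = 17*(-4*(-1))/82 = (17/82)*4 = 34/41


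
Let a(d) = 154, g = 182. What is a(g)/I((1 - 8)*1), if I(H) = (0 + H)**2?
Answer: 22/7 ≈ 3.1429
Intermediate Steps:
I(H) = H**2
a(g)/I((1 - 8)*1) = 154/(((1 - 8)*1)**2) = 154/((-7*1)**2) = 154/((-7)**2) = 154/49 = 154*(1/49) = 22/7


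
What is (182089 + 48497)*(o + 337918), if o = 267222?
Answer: 139536812040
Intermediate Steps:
(182089 + 48497)*(o + 337918) = (182089 + 48497)*(267222 + 337918) = 230586*605140 = 139536812040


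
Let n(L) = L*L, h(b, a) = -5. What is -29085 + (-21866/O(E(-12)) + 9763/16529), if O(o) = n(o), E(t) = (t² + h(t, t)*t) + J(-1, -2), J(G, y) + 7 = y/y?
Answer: -9423571743161/324001458 ≈ -29085.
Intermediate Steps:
J(G, y) = -6 (J(G, y) = -7 + y/y = -7 + 1 = -6)
E(t) = -6 + t² - 5*t (E(t) = (t² - 5*t) - 6 = -6 + t² - 5*t)
n(L) = L²
O(o) = o²
-29085 + (-21866/O(E(-12)) + 9763/16529) = -29085 + (-21866/(-6 + (-12)² - 5*(-12))² + 9763/16529) = -29085 + (-21866/(-6 + 144 + 60)² + 9763*(1/16529)) = -29085 + (-21866/(198²) + 9763/16529) = -29085 + (-21866/39204 + 9763/16529) = -29085 + (-21866*1/39204 + 9763/16529) = -29085 + (-10933/19602 + 9763/16529) = -29085 + 10662769/324001458 = -9423571743161/324001458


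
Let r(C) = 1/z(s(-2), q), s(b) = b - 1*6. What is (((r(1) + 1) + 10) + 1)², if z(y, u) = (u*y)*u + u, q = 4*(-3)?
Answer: 195077089/1354896 ≈ 143.98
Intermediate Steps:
s(b) = -6 + b (s(b) = b - 6 = -6 + b)
q = -12
z(y, u) = u + y*u² (z(y, u) = y*u² + u = u + y*u²)
r(C) = -1/1164 (r(C) = 1/(-12*(1 - 12*(-6 - 2))) = 1/(-12*(1 - 12*(-8))) = 1/(-12*(1 + 96)) = 1/(-12*97) = 1/(-1164) = -1/1164)
(((r(1) + 1) + 10) + 1)² = (((-1/1164 + 1) + 10) + 1)² = ((1163/1164 + 10) + 1)² = (12803/1164 + 1)² = (13967/1164)² = 195077089/1354896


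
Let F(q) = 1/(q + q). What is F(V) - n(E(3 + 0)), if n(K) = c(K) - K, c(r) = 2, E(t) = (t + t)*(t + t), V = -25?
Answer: 1699/50 ≈ 33.980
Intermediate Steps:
E(t) = 4*t² (E(t) = (2*t)*(2*t) = 4*t²)
F(q) = 1/(2*q)
n(K) = 2 - K
F(V) - n(E(3 + 0)) = (½)/(-25) - (2 - 4*(3 + 0)²) = (½)*(-1/25) - (2 - 4*3²) = -1/50 - (2 - 4*9) = -1/50 - (2 - 1*36) = -1/50 - (2 - 36) = -1/50 - 1*(-34) = -1/50 + 34 = 1699/50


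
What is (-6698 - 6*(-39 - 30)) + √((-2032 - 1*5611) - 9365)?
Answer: -6284 + 4*I*√1063 ≈ -6284.0 + 130.41*I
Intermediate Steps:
(-6698 - 6*(-39 - 30)) + √((-2032 - 1*5611) - 9365) = (-6698 - 6*(-69)) + √((-2032 - 5611) - 9365) = (-6698 + 414) + √(-7643 - 9365) = -6284 + √(-17008) = -6284 + 4*I*√1063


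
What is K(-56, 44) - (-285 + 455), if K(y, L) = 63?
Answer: -107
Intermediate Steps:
K(-56, 44) - (-285 + 455) = 63 - (-285 + 455) = 63 - 1*170 = 63 - 170 = -107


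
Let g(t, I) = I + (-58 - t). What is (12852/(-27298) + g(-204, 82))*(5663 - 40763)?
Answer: -109004664600/13649 ≈ -7.9863e+6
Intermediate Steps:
g(t, I) = -58 + I - t
(12852/(-27298) + g(-204, 82))*(5663 - 40763) = (12852/(-27298) + (-58 + 82 - 1*(-204)))*(5663 - 40763) = (12852*(-1/27298) + (-58 + 82 + 204))*(-35100) = (-6426/13649 + 228)*(-35100) = (3105546/13649)*(-35100) = -109004664600/13649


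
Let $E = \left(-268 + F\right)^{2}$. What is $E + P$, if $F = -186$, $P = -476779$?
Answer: $-270663$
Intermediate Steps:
$E = 206116$ ($E = \left(-268 - 186\right)^{2} = \left(-454\right)^{2} = 206116$)
$E + P = 206116 - 476779 = -270663$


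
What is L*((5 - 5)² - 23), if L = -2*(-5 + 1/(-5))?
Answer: -1196/5 ≈ -239.20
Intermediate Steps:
L = 52/5 (L = -2*(-5 + 1*(-⅕)) = -2*(-5 - ⅕) = -2*(-26/5) = 52/5 ≈ 10.400)
L*((5 - 5)² - 23) = 52*((5 - 5)² - 23)/5 = 52*(0² - 23)/5 = 52*(0 - 23)/5 = (52/5)*(-23) = -1196/5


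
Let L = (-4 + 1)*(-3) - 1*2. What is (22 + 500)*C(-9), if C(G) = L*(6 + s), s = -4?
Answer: 7308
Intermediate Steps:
L = 7 (L = -3*(-3) - 2 = 9 - 2 = 7)
C(G) = 14 (C(G) = 7*(6 - 4) = 7*2 = 14)
(22 + 500)*C(-9) = (22 + 500)*14 = 522*14 = 7308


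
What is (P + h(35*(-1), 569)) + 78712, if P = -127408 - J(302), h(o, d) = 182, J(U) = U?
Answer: -48816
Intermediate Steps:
P = -127710 (P = -127408 - 1*302 = -127408 - 302 = -127710)
(P + h(35*(-1), 569)) + 78712 = (-127710 + 182) + 78712 = -127528 + 78712 = -48816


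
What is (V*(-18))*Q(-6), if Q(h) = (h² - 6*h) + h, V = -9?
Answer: 10692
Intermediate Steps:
Q(h) = h² - 5*h
(V*(-18))*Q(-6) = (-9*(-18))*(-6*(-5 - 6)) = 162*(-6*(-11)) = 162*66 = 10692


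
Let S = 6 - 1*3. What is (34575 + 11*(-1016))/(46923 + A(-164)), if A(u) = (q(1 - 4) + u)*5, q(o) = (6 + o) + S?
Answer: 23399/46133 ≈ 0.50721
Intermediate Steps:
S = 3 (S = 6 - 3 = 3)
q(o) = 9 + o (q(o) = (6 + o) + 3 = 9 + o)
A(u) = 30 + 5*u (A(u) = ((9 + (1 - 4)) + u)*5 = ((9 - 3) + u)*5 = (6 + u)*5 = 30 + 5*u)
(34575 + 11*(-1016))/(46923 + A(-164)) = (34575 + 11*(-1016))/(46923 + (30 + 5*(-164))) = (34575 - 11176)/(46923 + (30 - 820)) = 23399/(46923 - 790) = 23399/46133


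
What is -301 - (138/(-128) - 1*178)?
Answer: -7803/64 ≈ -121.92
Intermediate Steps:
-301 - (138/(-128) - 1*178) = -301 - (138*(-1/128) - 178) = -301 - (-69/64 - 178) = -301 - 1*(-11461/64) = -301 + 11461/64 = -7803/64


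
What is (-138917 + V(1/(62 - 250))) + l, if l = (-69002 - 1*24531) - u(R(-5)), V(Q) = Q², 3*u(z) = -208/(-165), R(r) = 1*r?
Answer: -4066785187057/17495280 ≈ -2.3245e+5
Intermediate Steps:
R(r) = r
u(z) = 208/495 (u(z) = (-208/(-165))/3 = (-208*(-1/165))/3 = (⅓)*(208/165) = 208/495)
l = -46299043/495 (l = (-69002 - 1*24531) - 1*208/495 = (-69002 - 24531) - 208/495 = -93533 - 208/495 = -46299043/495 ≈ -93533.)
(-138917 + V(1/(62 - 250))) + l = (-138917 + (1/(62 - 250))²) - 46299043/495 = (-138917 + (1/(-188))²) - 46299043/495 = (-138917 + (-1/188)²) - 46299043/495 = (-138917 + 1/35344) - 46299043/495 = -4909882447/35344 - 46299043/495 = -4066785187057/17495280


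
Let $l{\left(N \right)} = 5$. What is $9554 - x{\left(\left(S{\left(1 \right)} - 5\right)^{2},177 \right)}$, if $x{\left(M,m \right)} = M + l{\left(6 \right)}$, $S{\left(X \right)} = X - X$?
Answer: $9524$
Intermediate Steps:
$S{\left(X \right)} = 0$
$x{\left(M,m \right)} = 5 + M$ ($x{\left(M,m \right)} = M + 5 = 5 + M$)
$9554 - x{\left(\left(S{\left(1 \right)} - 5\right)^{2},177 \right)} = 9554 - \left(5 + \left(0 - 5\right)^{2}\right) = 9554 - \left(5 + \left(-5\right)^{2}\right) = 9554 - \left(5 + 25\right) = 9554 - 30 = 9524$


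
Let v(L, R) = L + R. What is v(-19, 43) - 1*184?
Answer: -160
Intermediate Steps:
v(-19, 43) - 1*184 = (-19 + 43) - 1*184 = 24 - 184 = -160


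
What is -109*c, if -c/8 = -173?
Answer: -150856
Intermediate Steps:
c = 1384 (c = -8*(-173) = 1384)
-109*c = -109*1384 = -150856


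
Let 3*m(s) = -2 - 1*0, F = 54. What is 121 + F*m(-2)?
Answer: 85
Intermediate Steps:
m(s) = -⅔ (m(s) = (-2 - 1*0)/3 = (-2 + 0)/3 = (⅓)*(-2) = -⅔)
121 + F*m(-2) = 121 + 54*(-⅔) = 121 - 36 = 85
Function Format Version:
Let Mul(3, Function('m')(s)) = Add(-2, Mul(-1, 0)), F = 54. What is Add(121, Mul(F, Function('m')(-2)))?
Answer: 85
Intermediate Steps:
Function('m')(s) = Rational(-2, 3) (Function('m')(s) = Mul(Rational(1, 3), Add(-2, Mul(-1, 0))) = Mul(Rational(1, 3), Add(-2, 0)) = Mul(Rational(1, 3), -2) = Rational(-2, 3))
Add(121, Mul(F, Function('m')(-2))) = Add(121, Mul(54, Rational(-2, 3))) = Add(121, -36) = 85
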